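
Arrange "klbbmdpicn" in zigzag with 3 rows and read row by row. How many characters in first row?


Zigzag "klbbmdpicn" into 3 rows:
Placing characters:
  'k' => row 0
  'l' => row 1
  'b' => row 2
  'b' => row 1
  'm' => row 0
  'd' => row 1
  'p' => row 2
  'i' => row 1
  'c' => row 0
  'n' => row 1
Rows:
  Row 0: "kmc"
  Row 1: "lbdin"
  Row 2: "bp"
First row length: 3

3


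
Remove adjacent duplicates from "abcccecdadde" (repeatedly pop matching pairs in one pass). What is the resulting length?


Input: abcccecdadde
Stack-based adjacent duplicate removal:
  Read 'a': push. Stack: a
  Read 'b': push. Stack: ab
  Read 'c': push. Stack: abc
  Read 'c': matches stack top 'c' => pop. Stack: ab
  Read 'c': push. Stack: abc
  Read 'e': push. Stack: abce
  Read 'c': push. Stack: abcec
  Read 'd': push. Stack: abcecd
  Read 'a': push. Stack: abcecda
  Read 'd': push. Stack: abcecdad
  Read 'd': matches stack top 'd' => pop. Stack: abcecda
  Read 'e': push. Stack: abcecdae
Final stack: "abcecdae" (length 8)

8


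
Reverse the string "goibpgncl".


Input: goibpgncl
Reading characters right to left:
  Position 8: 'l'
  Position 7: 'c'
  Position 6: 'n'
  Position 5: 'g'
  Position 4: 'p'
  Position 3: 'b'
  Position 2: 'i'
  Position 1: 'o'
  Position 0: 'g'
Reversed: lcngpbiog

lcngpbiog


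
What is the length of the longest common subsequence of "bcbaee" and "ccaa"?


LCS of "bcbaee" and "ccaa"
DP table:
           c    c    a    a
      0    0    0    0    0
  b   0    0    0    0    0
  c   0    1    1    1    1
  b   0    1    1    1    1
  a   0    1    1    2    2
  e   0    1    1    2    2
  e   0    1    1    2    2
LCS length = dp[6][4] = 2

2


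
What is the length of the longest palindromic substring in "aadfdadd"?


Input: "aadfdadd"
Checking substrings for palindromes:
  [1:6] "adfda" (len 5) => palindrome
  [2:5] "dfd" (len 3) => palindrome
  [4:7] "dad" (len 3) => palindrome
  [0:2] "aa" (len 2) => palindrome
  [6:8] "dd" (len 2) => palindrome
Longest palindromic substring: "adfda" with length 5

5


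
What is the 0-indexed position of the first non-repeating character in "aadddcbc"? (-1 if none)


Input: aadddcbc
Character frequencies:
  'a': 2
  'b': 1
  'c': 2
  'd': 3
Scanning left to right for freq == 1:
  Position 0 ('a'): freq=2, skip
  Position 1 ('a'): freq=2, skip
  Position 2 ('d'): freq=3, skip
  Position 3 ('d'): freq=3, skip
  Position 4 ('d'): freq=3, skip
  Position 5 ('c'): freq=2, skip
  Position 6 ('b'): unique! => answer = 6

6


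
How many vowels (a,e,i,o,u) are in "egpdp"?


Input: egpdp
Checking each character:
  'e' at position 0: vowel (running total: 1)
  'g' at position 1: consonant
  'p' at position 2: consonant
  'd' at position 3: consonant
  'p' at position 4: consonant
Total vowels: 1

1


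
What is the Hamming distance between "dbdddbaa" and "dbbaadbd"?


Comparing "dbdddbaa" and "dbbaadbd" position by position:
  Position 0: 'd' vs 'd' => same
  Position 1: 'b' vs 'b' => same
  Position 2: 'd' vs 'b' => differ
  Position 3: 'd' vs 'a' => differ
  Position 4: 'd' vs 'a' => differ
  Position 5: 'b' vs 'd' => differ
  Position 6: 'a' vs 'b' => differ
  Position 7: 'a' vs 'd' => differ
Total differences (Hamming distance): 6

6


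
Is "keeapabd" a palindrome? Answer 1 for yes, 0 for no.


Input: keeapabd
Reversed: dbapaeek
  Compare pos 0 ('k') with pos 7 ('d'): MISMATCH
  Compare pos 1 ('e') with pos 6 ('b'): MISMATCH
  Compare pos 2 ('e') with pos 5 ('a'): MISMATCH
  Compare pos 3 ('a') with pos 4 ('p'): MISMATCH
Result: not a palindrome

0


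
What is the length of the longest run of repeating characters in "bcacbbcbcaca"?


Input: "bcacbbcbcaca"
Scanning for longest run:
  Position 1 ('c'): new char, reset run to 1
  Position 2 ('a'): new char, reset run to 1
  Position 3 ('c'): new char, reset run to 1
  Position 4 ('b'): new char, reset run to 1
  Position 5 ('b'): continues run of 'b', length=2
  Position 6 ('c'): new char, reset run to 1
  Position 7 ('b'): new char, reset run to 1
  Position 8 ('c'): new char, reset run to 1
  Position 9 ('a'): new char, reset run to 1
  Position 10 ('c'): new char, reset run to 1
  Position 11 ('a'): new char, reset run to 1
Longest run: 'b' with length 2

2


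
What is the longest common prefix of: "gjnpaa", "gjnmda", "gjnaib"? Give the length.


Words: gjnpaa, gjnmda, gjnaib
  Position 0: all 'g' => match
  Position 1: all 'j' => match
  Position 2: all 'n' => match
  Position 3: ('p', 'm', 'a') => mismatch, stop
LCP = "gjn" (length 3)

3


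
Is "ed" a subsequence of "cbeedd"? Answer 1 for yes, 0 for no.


Check if "ed" is a subsequence of "cbeedd"
Greedy scan:
  Position 0 ('c'): no match needed
  Position 1 ('b'): no match needed
  Position 2 ('e'): matches sub[0] = 'e'
  Position 3 ('e'): no match needed
  Position 4 ('d'): matches sub[1] = 'd'
  Position 5 ('d'): no match needed
All 2 characters matched => is a subsequence

1


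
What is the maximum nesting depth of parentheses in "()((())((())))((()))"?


Input: "()((())((())))((()))"
Tracking depth:
  Position 0 '(': depth becomes 1
  Position 1 ')': depth becomes 0
  Position 2 '(': depth becomes 1
  Position 3 '(': depth becomes 2
  Position 4 '(': depth becomes 3
  Position 5 ')': depth becomes 2
  Position 6 ')': depth becomes 1
  Position 7 '(': depth becomes 2
  Position 8 '(': depth becomes 3
  Position 9 '(': depth becomes 4
  Position 10 ')': depth becomes 3
  Position 11 ')': depth becomes 2
  Position 12 ')': depth becomes 1
  Position 13 ')': depth becomes 0
  Position 14 '(': depth becomes 1
  Position 15 '(': depth becomes 2
  Position 16 '(': depth becomes 3
  Position 17 ')': depth becomes 2
  Position 18 ')': depth becomes 1
  Position 19 ')': depth becomes 0
Maximum depth reached: 4

4


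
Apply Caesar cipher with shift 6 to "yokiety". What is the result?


Caesar cipher: shift "yokiety" by 6
  'y' (pos 24) + 6 = pos 4 = 'e'
  'o' (pos 14) + 6 = pos 20 = 'u'
  'k' (pos 10) + 6 = pos 16 = 'q'
  'i' (pos 8) + 6 = pos 14 = 'o'
  'e' (pos 4) + 6 = pos 10 = 'k'
  't' (pos 19) + 6 = pos 25 = 'z'
  'y' (pos 24) + 6 = pos 4 = 'e'
Result: euqokze

euqokze


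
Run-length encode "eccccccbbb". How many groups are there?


Input: eccccccbbb
Scanning for consecutive runs:
  Group 1: 'e' x 1 (positions 0-0)
  Group 2: 'c' x 6 (positions 1-6)
  Group 3: 'b' x 3 (positions 7-9)
Total groups: 3

3


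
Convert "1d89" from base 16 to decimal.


Input: "1d89" in base 16
Positional expansion:
  Digit '1' (value 1) x 16^3 = 4096
  Digit 'd' (value 13) x 16^2 = 3328
  Digit '8' (value 8) x 16^1 = 128
  Digit '9' (value 9) x 16^0 = 9
Sum = 7561

7561


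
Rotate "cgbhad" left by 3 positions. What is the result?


Input: "cgbhad", rotate left by 3
First 3 characters: "cgb"
Remaining characters: "had"
Concatenate remaining + first: "had" + "cgb" = "hadcgb"

hadcgb


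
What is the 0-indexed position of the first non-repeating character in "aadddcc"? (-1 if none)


Input: aadddcc
Character frequencies:
  'a': 2
  'c': 2
  'd': 3
Scanning left to right for freq == 1:
  Position 0 ('a'): freq=2, skip
  Position 1 ('a'): freq=2, skip
  Position 2 ('d'): freq=3, skip
  Position 3 ('d'): freq=3, skip
  Position 4 ('d'): freq=3, skip
  Position 5 ('c'): freq=2, skip
  Position 6 ('c'): freq=2, skip
  No unique character found => answer = -1

-1


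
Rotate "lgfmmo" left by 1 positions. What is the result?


Input: "lgfmmo", rotate left by 1
First 1 characters: "l"
Remaining characters: "gfmmo"
Concatenate remaining + first: "gfmmo" + "l" = "gfmmol"

gfmmol


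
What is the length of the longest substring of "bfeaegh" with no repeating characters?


Input: "bfeaegh"
Sliding window (track last position of each char):
  Position 0 ('b'): window [0,0] length 1 -- new best
  Position 1 ('f'): window [0,1] length 2 -- new best
  Position 2 ('e'): window [0,2] length 3 -- new best
  Position 3 ('a'): window [0,3] length 4 -- new best
  Position 4 ('e'): repeat (last at 2), move window start to 3
  Position 4 ('e'): window [3,4] length 2
  Position 5 ('g'): window [3,5] length 3
  Position 6 ('h'): window [3,6] length 4
Longest substring with no repeats: "bfea" with length 4

4


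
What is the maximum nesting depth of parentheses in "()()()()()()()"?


Input: "()()()()()()()"
Tracking depth:
  Position 0 '(': depth becomes 1
  Position 1 ')': depth becomes 0
  Position 2 '(': depth becomes 1
  Position 3 ')': depth becomes 0
  Position 4 '(': depth becomes 1
  Position 5 ')': depth becomes 0
  Position 6 '(': depth becomes 1
  Position 7 ')': depth becomes 0
  Position 8 '(': depth becomes 1
  Position 9 ')': depth becomes 0
  Position 10 '(': depth becomes 1
  Position 11 ')': depth becomes 0
  Position 12 '(': depth becomes 1
  Position 13 ')': depth becomes 0
Maximum depth reached: 1

1


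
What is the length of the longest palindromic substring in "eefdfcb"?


Input: "eefdfcb"
Checking substrings for palindromes:
  [2:5] "fdf" (len 3) => palindrome
  [0:2] "ee" (len 2) => palindrome
Longest palindromic substring: "fdf" with length 3

3


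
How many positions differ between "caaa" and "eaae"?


Comparing "caaa" and "eaae" position by position:
  Position 0: 'c' vs 'e' => DIFFER
  Position 1: 'a' vs 'a' => same
  Position 2: 'a' vs 'a' => same
  Position 3: 'a' vs 'e' => DIFFER
Positions that differ: 2

2


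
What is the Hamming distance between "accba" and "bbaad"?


Comparing "accba" and "bbaad" position by position:
  Position 0: 'a' vs 'b' => differ
  Position 1: 'c' vs 'b' => differ
  Position 2: 'c' vs 'a' => differ
  Position 3: 'b' vs 'a' => differ
  Position 4: 'a' vs 'd' => differ
Total differences (Hamming distance): 5

5


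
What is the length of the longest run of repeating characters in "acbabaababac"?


Input: "acbabaababac"
Scanning for longest run:
  Position 1 ('c'): new char, reset run to 1
  Position 2 ('b'): new char, reset run to 1
  Position 3 ('a'): new char, reset run to 1
  Position 4 ('b'): new char, reset run to 1
  Position 5 ('a'): new char, reset run to 1
  Position 6 ('a'): continues run of 'a', length=2
  Position 7 ('b'): new char, reset run to 1
  Position 8 ('a'): new char, reset run to 1
  Position 9 ('b'): new char, reset run to 1
  Position 10 ('a'): new char, reset run to 1
  Position 11 ('c'): new char, reset run to 1
Longest run: 'a' with length 2

2


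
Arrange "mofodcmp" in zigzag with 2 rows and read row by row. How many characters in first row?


Zigzag "mofodcmp" into 2 rows:
Placing characters:
  'm' => row 0
  'o' => row 1
  'f' => row 0
  'o' => row 1
  'd' => row 0
  'c' => row 1
  'm' => row 0
  'p' => row 1
Rows:
  Row 0: "mfdm"
  Row 1: "oocp"
First row length: 4

4


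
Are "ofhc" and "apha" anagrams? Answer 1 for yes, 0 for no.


Strings: "ofhc", "apha"
Sorted first:  cfho
Sorted second: aahp
Differ at position 0: 'c' vs 'a' => not anagrams

0


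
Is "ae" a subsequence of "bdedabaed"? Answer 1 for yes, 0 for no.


Check if "ae" is a subsequence of "bdedabaed"
Greedy scan:
  Position 0 ('b'): no match needed
  Position 1 ('d'): no match needed
  Position 2 ('e'): no match needed
  Position 3 ('d'): no match needed
  Position 4 ('a'): matches sub[0] = 'a'
  Position 5 ('b'): no match needed
  Position 6 ('a'): no match needed
  Position 7 ('e'): matches sub[1] = 'e'
  Position 8 ('d'): no match needed
All 2 characters matched => is a subsequence

1


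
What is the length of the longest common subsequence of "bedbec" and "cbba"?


LCS of "bedbec" and "cbba"
DP table:
           c    b    b    a
      0    0    0    0    0
  b   0    0    1    1    1
  e   0    0    1    1    1
  d   0    0    1    1    1
  b   0    0    1    2    2
  e   0    0    1    2    2
  c   0    1    1    2    2
LCS length = dp[6][4] = 2

2


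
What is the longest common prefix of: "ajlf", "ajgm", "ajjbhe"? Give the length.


Words: ajlf, ajgm, ajjbhe
  Position 0: all 'a' => match
  Position 1: all 'j' => match
  Position 2: ('l', 'g', 'j') => mismatch, stop
LCP = "aj" (length 2)

2


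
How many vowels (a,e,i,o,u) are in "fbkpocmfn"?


Input: fbkpocmfn
Checking each character:
  'f' at position 0: consonant
  'b' at position 1: consonant
  'k' at position 2: consonant
  'p' at position 3: consonant
  'o' at position 4: vowel (running total: 1)
  'c' at position 5: consonant
  'm' at position 6: consonant
  'f' at position 7: consonant
  'n' at position 8: consonant
Total vowels: 1

1


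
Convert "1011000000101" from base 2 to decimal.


Input: "1011000000101" in base 2
Positional expansion:
  Digit '1' (value 1) x 2^12 = 4096
  Digit '0' (value 0) x 2^11 = 0
  Digit '1' (value 1) x 2^10 = 1024
  Digit '1' (value 1) x 2^9 = 512
  Digit '0' (value 0) x 2^8 = 0
  Digit '0' (value 0) x 2^7 = 0
  Digit '0' (value 0) x 2^6 = 0
  Digit '0' (value 0) x 2^5 = 0
  Digit '0' (value 0) x 2^4 = 0
  Digit '0' (value 0) x 2^3 = 0
  Digit '1' (value 1) x 2^2 = 4
  Digit '0' (value 0) x 2^1 = 0
  Digit '1' (value 1) x 2^0 = 1
Sum = 5637

5637


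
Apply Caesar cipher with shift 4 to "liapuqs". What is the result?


Caesar cipher: shift "liapuqs" by 4
  'l' (pos 11) + 4 = pos 15 = 'p'
  'i' (pos 8) + 4 = pos 12 = 'm'
  'a' (pos 0) + 4 = pos 4 = 'e'
  'p' (pos 15) + 4 = pos 19 = 't'
  'u' (pos 20) + 4 = pos 24 = 'y'
  'q' (pos 16) + 4 = pos 20 = 'u'
  's' (pos 18) + 4 = pos 22 = 'w'
Result: pmetyuw

pmetyuw


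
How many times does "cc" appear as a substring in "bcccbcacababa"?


Searching for "cc" in "bcccbcacababa"
Scanning each position:
  Position 0: "bc" => no
  Position 1: "cc" => MATCH
  Position 2: "cc" => MATCH
  Position 3: "cb" => no
  Position 4: "bc" => no
  Position 5: "ca" => no
  Position 6: "ac" => no
  Position 7: "ca" => no
  Position 8: "ab" => no
  Position 9: "ba" => no
  Position 10: "ab" => no
  Position 11: "ba" => no
Total occurrences: 2

2


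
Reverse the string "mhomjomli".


Input: mhomjomli
Reading characters right to left:
  Position 8: 'i'
  Position 7: 'l'
  Position 6: 'm'
  Position 5: 'o'
  Position 4: 'j'
  Position 3: 'm'
  Position 2: 'o'
  Position 1: 'h'
  Position 0: 'm'
Reversed: ilmojmohm

ilmojmohm


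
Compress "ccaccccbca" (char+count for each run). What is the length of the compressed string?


Input: ccaccccbca
Runs:
  'c' x 2 => "c2"
  'a' x 1 => "a1"
  'c' x 4 => "c4"
  'b' x 1 => "b1"
  'c' x 1 => "c1"
  'a' x 1 => "a1"
Compressed: "c2a1c4b1c1a1"
Compressed length: 12

12


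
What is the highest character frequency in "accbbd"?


Input: accbbd
Character counts:
  'a': 1
  'b': 2
  'c': 2
  'd': 1
Maximum frequency: 2

2


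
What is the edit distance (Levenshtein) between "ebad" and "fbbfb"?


Computing edit distance: "ebad" -> "fbbfb"
DP table:
           f    b    b    f    b
      0    1    2    3    4    5
  e   1    1    2    3    4    5
  b   2    2    1    2    3    4
  a   3    3    2    2    3    4
  d   4    4    3    3    3    4
Edit distance = dp[4][5] = 4

4


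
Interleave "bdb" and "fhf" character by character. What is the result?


Interleaving "bdb" and "fhf":
  Position 0: 'b' from first, 'f' from second => "bf"
  Position 1: 'd' from first, 'h' from second => "dh"
  Position 2: 'b' from first, 'f' from second => "bf"
Result: bfdhbf

bfdhbf


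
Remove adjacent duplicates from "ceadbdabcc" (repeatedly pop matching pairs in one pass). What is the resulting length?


Input: ceadbdabcc
Stack-based adjacent duplicate removal:
  Read 'c': push. Stack: c
  Read 'e': push. Stack: ce
  Read 'a': push. Stack: cea
  Read 'd': push. Stack: cead
  Read 'b': push. Stack: ceadb
  Read 'd': push. Stack: ceadbd
  Read 'a': push. Stack: ceadbda
  Read 'b': push. Stack: ceadbdab
  Read 'c': push. Stack: ceadbdabc
  Read 'c': matches stack top 'c' => pop. Stack: ceadbdab
Final stack: "ceadbdab" (length 8)

8


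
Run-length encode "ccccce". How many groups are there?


Input: ccccce
Scanning for consecutive runs:
  Group 1: 'c' x 5 (positions 0-4)
  Group 2: 'e' x 1 (positions 5-5)
Total groups: 2

2


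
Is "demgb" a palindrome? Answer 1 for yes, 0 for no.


Input: demgb
Reversed: bgmed
  Compare pos 0 ('d') with pos 4 ('b'): MISMATCH
  Compare pos 1 ('e') with pos 3 ('g'): MISMATCH
Result: not a palindrome

0


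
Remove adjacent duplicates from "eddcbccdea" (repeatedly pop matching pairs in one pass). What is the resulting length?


Input: eddcbccdea
Stack-based adjacent duplicate removal:
  Read 'e': push. Stack: e
  Read 'd': push. Stack: ed
  Read 'd': matches stack top 'd' => pop. Stack: e
  Read 'c': push. Stack: ec
  Read 'b': push. Stack: ecb
  Read 'c': push. Stack: ecbc
  Read 'c': matches stack top 'c' => pop. Stack: ecb
  Read 'd': push. Stack: ecbd
  Read 'e': push. Stack: ecbde
  Read 'a': push. Stack: ecbdea
Final stack: "ecbdea" (length 6)

6


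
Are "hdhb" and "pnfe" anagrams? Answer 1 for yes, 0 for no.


Strings: "hdhb", "pnfe"
Sorted first:  bdhh
Sorted second: efnp
Differ at position 0: 'b' vs 'e' => not anagrams

0


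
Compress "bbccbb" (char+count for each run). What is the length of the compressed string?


Input: bbccbb
Runs:
  'b' x 2 => "b2"
  'c' x 2 => "c2"
  'b' x 2 => "b2"
Compressed: "b2c2b2"
Compressed length: 6

6


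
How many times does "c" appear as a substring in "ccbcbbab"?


Searching for "c" in "ccbcbbab"
Scanning each position:
  Position 0: "c" => MATCH
  Position 1: "c" => MATCH
  Position 2: "b" => no
  Position 3: "c" => MATCH
  Position 4: "b" => no
  Position 5: "b" => no
  Position 6: "a" => no
  Position 7: "b" => no
Total occurrences: 3

3


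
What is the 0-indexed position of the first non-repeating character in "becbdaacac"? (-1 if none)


Input: becbdaacac
Character frequencies:
  'a': 3
  'b': 2
  'c': 3
  'd': 1
  'e': 1
Scanning left to right for freq == 1:
  Position 0 ('b'): freq=2, skip
  Position 1 ('e'): unique! => answer = 1

1


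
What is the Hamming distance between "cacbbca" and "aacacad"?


Comparing "cacbbca" and "aacacad" position by position:
  Position 0: 'c' vs 'a' => differ
  Position 1: 'a' vs 'a' => same
  Position 2: 'c' vs 'c' => same
  Position 3: 'b' vs 'a' => differ
  Position 4: 'b' vs 'c' => differ
  Position 5: 'c' vs 'a' => differ
  Position 6: 'a' vs 'd' => differ
Total differences (Hamming distance): 5

5


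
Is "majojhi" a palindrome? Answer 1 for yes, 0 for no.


Input: majojhi
Reversed: ihjojam
  Compare pos 0 ('m') with pos 6 ('i'): MISMATCH
  Compare pos 1 ('a') with pos 5 ('h'): MISMATCH
  Compare pos 2 ('j') with pos 4 ('j'): match
Result: not a palindrome

0


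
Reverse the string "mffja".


Input: mffja
Reading characters right to left:
  Position 4: 'a'
  Position 3: 'j'
  Position 2: 'f'
  Position 1: 'f'
  Position 0: 'm'
Reversed: ajffm

ajffm


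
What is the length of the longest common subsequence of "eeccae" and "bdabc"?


LCS of "eeccae" and "bdabc"
DP table:
           b    d    a    b    c
      0    0    0    0    0    0
  e   0    0    0    0    0    0
  e   0    0    0    0    0    0
  c   0    0    0    0    0    1
  c   0    0    0    0    0    1
  a   0    0    0    1    1    1
  e   0    0    0    1    1    1
LCS length = dp[6][5] = 1

1


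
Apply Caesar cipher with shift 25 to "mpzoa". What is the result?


Caesar cipher: shift "mpzoa" by 25
  'm' (pos 12) + 25 = pos 11 = 'l'
  'p' (pos 15) + 25 = pos 14 = 'o'
  'z' (pos 25) + 25 = pos 24 = 'y'
  'o' (pos 14) + 25 = pos 13 = 'n'
  'a' (pos 0) + 25 = pos 25 = 'z'
Result: loynz

loynz


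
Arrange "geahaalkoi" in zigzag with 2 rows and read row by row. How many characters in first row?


Zigzag "geahaalkoi" into 2 rows:
Placing characters:
  'g' => row 0
  'e' => row 1
  'a' => row 0
  'h' => row 1
  'a' => row 0
  'a' => row 1
  'l' => row 0
  'k' => row 1
  'o' => row 0
  'i' => row 1
Rows:
  Row 0: "gaalo"
  Row 1: "ehaki"
First row length: 5

5


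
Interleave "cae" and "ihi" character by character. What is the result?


Interleaving "cae" and "ihi":
  Position 0: 'c' from first, 'i' from second => "ci"
  Position 1: 'a' from first, 'h' from second => "ah"
  Position 2: 'e' from first, 'i' from second => "ei"
Result: ciahei

ciahei


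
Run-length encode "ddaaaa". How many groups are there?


Input: ddaaaa
Scanning for consecutive runs:
  Group 1: 'd' x 2 (positions 0-1)
  Group 2: 'a' x 4 (positions 2-5)
Total groups: 2

2


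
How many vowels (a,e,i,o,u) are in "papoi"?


Input: papoi
Checking each character:
  'p' at position 0: consonant
  'a' at position 1: vowel (running total: 1)
  'p' at position 2: consonant
  'o' at position 3: vowel (running total: 2)
  'i' at position 4: vowel (running total: 3)
Total vowels: 3

3


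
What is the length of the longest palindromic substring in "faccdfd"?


Input: "faccdfd"
Checking substrings for palindromes:
  [4:7] "dfd" (len 3) => palindrome
  [2:4] "cc" (len 2) => palindrome
Longest palindromic substring: "dfd" with length 3

3


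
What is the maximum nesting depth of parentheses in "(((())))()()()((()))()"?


Input: "(((())))()()()((()))()"
Tracking depth:
  Position 0 '(': depth becomes 1
  Position 1 '(': depth becomes 2
  Position 2 '(': depth becomes 3
  Position 3 '(': depth becomes 4
  Position 4 ')': depth becomes 3
  Position 5 ')': depth becomes 2
  Position 6 ')': depth becomes 1
  Position 7 ')': depth becomes 0
  Position 8 '(': depth becomes 1
  Position 9 ')': depth becomes 0
  Position 10 '(': depth becomes 1
  Position 11 ')': depth becomes 0
  Position 12 '(': depth becomes 1
  Position 13 ')': depth becomes 0
  Position 14 '(': depth becomes 1
  Position 15 '(': depth becomes 2
  Position 16 '(': depth becomes 3
  Position 17 ')': depth becomes 2
  Position 18 ')': depth becomes 1
  Position 19 ')': depth becomes 0
  Position 20 '(': depth becomes 1
  Position 21 ')': depth becomes 0
Maximum depth reached: 4

4


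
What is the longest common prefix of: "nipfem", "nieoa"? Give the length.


Words: nipfem, nieoa
  Position 0: all 'n' => match
  Position 1: all 'i' => match
  Position 2: ('p', 'e') => mismatch, stop
LCP = "ni" (length 2)

2


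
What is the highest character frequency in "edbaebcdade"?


Input: edbaebcdade
Character counts:
  'a': 2
  'b': 2
  'c': 1
  'd': 3
  'e': 3
Maximum frequency: 3

3


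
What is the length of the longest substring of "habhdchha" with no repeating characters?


Input: "habhdchha"
Sliding window (track last position of each char):
  Position 0 ('h'): window [0,0] length 1 -- new best
  Position 1 ('a'): window [0,1] length 2 -- new best
  Position 2 ('b'): window [0,2] length 3 -- new best
  Position 3 ('h'): repeat (last at 0), move window start to 1
  Position 3 ('h'): window [1,3] length 3
  Position 4 ('d'): window [1,4] length 4 -- new best
  Position 5 ('c'): window [1,5] length 5 -- new best
  Position 6 ('h'): repeat (last at 3), move window start to 4
  Position 6 ('h'): window [4,6] length 3
  Position 7 ('h'): repeat (last at 6), move window start to 7
  Position 7 ('h'): window [7,7] length 1
  Position 8 ('a'): window [7,8] length 2
Longest substring with no repeats: "abhdc" with length 5

5


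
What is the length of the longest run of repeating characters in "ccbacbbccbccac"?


Input: "ccbacbbccbccac"
Scanning for longest run:
  Position 1 ('c'): continues run of 'c', length=2
  Position 2 ('b'): new char, reset run to 1
  Position 3 ('a'): new char, reset run to 1
  Position 4 ('c'): new char, reset run to 1
  Position 5 ('b'): new char, reset run to 1
  Position 6 ('b'): continues run of 'b', length=2
  Position 7 ('c'): new char, reset run to 1
  Position 8 ('c'): continues run of 'c', length=2
  Position 9 ('b'): new char, reset run to 1
  Position 10 ('c'): new char, reset run to 1
  Position 11 ('c'): continues run of 'c', length=2
  Position 12 ('a'): new char, reset run to 1
  Position 13 ('c'): new char, reset run to 1
Longest run: 'c' with length 2

2


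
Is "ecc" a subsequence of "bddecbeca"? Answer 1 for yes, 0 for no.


Check if "ecc" is a subsequence of "bddecbeca"
Greedy scan:
  Position 0 ('b'): no match needed
  Position 1 ('d'): no match needed
  Position 2 ('d'): no match needed
  Position 3 ('e'): matches sub[0] = 'e'
  Position 4 ('c'): matches sub[1] = 'c'
  Position 5 ('b'): no match needed
  Position 6 ('e'): no match needed
  Position 7 ('c'): matches sub[2] = 'c'
  Position 8 ('a'): no match needed
All 3 characters matched => is a subsequence

1


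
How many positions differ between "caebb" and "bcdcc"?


Comparing "caebb" and "bcdcc" position by position:
  Position 0: 'c' vs 'b' => DIFFER
  Position 1: 'a' vs 'c' => DIFFER
  Position 2: 'e' vs 'd' => DIFFER
  Position 3: 'b' vs 'c' => DIFFER
  Position 4: 'b' vs 'c' => DIFFER
Positions that differ: 5

5


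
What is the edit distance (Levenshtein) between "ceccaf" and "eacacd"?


Computing edit distance: "ceccaf" -> "eacacd"
DP table:
           e    a    c    a    c    d
      0    1    2    3    4    5    6
  c   1    1    2    2    3    4    5
  e   2    1    2    3    3    4    5
  c   3    2    2    2    3    3    4
  c   4    3    3    2    3    3    4
  a   5    4    3    3    2    3    4
  f   6    5    4    4    3    3    4
Edit distance = dp[6][6] = 4

4


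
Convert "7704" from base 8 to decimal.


Input: "7704" in base 8
Positional expansion:
  Digit '7' (value 7) x 8^3 = 3584
  Digit '7' (value 7) x 8^2 = 448
  Digit '0' (value 0) x 8^1 = 0
  Digit '4' (value 4) x 8^0 = 4
Sum = 4036

4036


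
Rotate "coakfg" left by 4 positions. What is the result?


Input: "coakfg", rotate left by 4
First 4 characters: "coak"
Remaining characters: "fg"
Concatenate remaining + first: "fg" + "coak" = "fgcoak"

fgcoak


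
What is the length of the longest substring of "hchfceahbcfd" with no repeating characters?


Input: "hchfceahbcfd"
Sliding window (track last position of each char):
  Position 0 ('h'): window [0,0] length 1 -- new best
  Position 1 ('c'): window [0,1] length 2 -- new best
  Position 2 ('h'): repeat (last at 0), move window start to 1
  Position 2 ('h'): window [1,2] length 2
  Position 3 ('f'): window [1,3] length 3 -- new best
  Position 4 ('c'): repeat (last at 1), move window start to 2
  Position 4 ('c'): window [2,4] length 3
  Position 5 ('e'): window [2,5] length 4 -- new best
  Position 6 ('a'): window [2,6] length 5 -- new best
  Position 7 ('h'): repeat (last at 2), move window start to 3
  Position 7 ('h'): window [3,7] length 5
  Position 8 ('b'): window [3,8] length 6 -- new best
  Position 9 ('c'): repeat (last at 4), move window start to 5
  Position 9 ('c'): window [5,9] length 5
  Position 10 ('f'): window [5,10] length 6
  Position 11 ('d'): window [5,11] length 7 -- new best
Longest substring with no repeats: "eahbcfd" with length 7

7


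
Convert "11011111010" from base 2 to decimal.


Input: "11011111010" in base 2
Positional expansion:
  Digit '1' (value 1) x 2^10 = 1024
  Digit '1' (value 1) x 2^9 = 512
  Digit '0' (value 0) x 2^8 = 0
  Digit '1' (value 1) x 2^7 = 128
  Digit '1' (value 1) x 2^6 = 64
  Digit '1' (value 1) x 2^5 = 32
  Digit '1' (value 1) x 2^4 = 16
  Digit '1' (value 1) x 2^3 = 8
  Digit '0' (value 0) x 2^2 = 0
  Digit '1' (value 1) x 2^1 = 2
  Digit '0' (value 0) x 2^0 = 0
Sum = 1786

1786


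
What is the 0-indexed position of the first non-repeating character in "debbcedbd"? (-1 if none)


Input: debbcedbd
Character frequencies:
  'b': 3
  'c': 1
  'd': 3
  'e': 2
Scanning left to right for freq == 1:
  Position 0 ('d'): freq=3, skip
  Position 1 ('e'): freq=2, skip
  Position 2 ('b'): freq=3, skip
  Position 3 ('b'): freq=3, skip
  Position 4 ('c'): unique! => answer = 4

4


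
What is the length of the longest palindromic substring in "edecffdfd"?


Input: "edecffdfd"
Checking substrings for palindromes:
  [0:3] "ede" (len 3) => palindrome
  [5:8] "fdf" (len 3) => palindrome
  [6:9] "dfd" (len 3) => palindrome
  [4:6] "ff" (len 2) => palindrome
Longest palindromic substring: "ede" with length 3

3


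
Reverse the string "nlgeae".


Input: nlgeae
Reading characters right to left:
  Position 5: 'e'
  Position 4: 'a'
  Position 3: 'e'
  Position 2: 'g'
  Position 1: 'l'
  Position 0: 'n'
Reversed: eaegln

eaegln


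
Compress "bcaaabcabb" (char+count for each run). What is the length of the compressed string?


Input: bcaaabcabb
Runs:
  'b' x 1 => "b1"
  'c' x 1 => "c1"
  'a' x 3 => "a3"
  'b' x 1 => "b1"
  'c' x 1 => "c1"
  'a' x 1 => "a1"
  'b' x 2 => "b2"
Compressed: "b1c1a3b1c1a1b2"
Compressed length: 14

14


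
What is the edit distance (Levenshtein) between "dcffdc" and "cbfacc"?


Computing edit distance: "dcffdc" -> "cbfacc"
DP table:
           c    b    f    a    c    c
      0    1    2    3    4    5    6
  d   1    1    2    3    4    5    6
  c   2    1    2    3    4    4    5
  f   3    2    2    2    3    4    5
  f   4    3    3    2    3    4    5
  d   5    4    4    3    3    4    5
  c   6    5    5    4    4    3    4
Edit distance = dp[6][6] = 4

4


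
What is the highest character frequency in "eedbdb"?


Input: eedbdb
Character counts:
  'b': 2
  'd': 2
  'e': 2
Maximum frequency: 2

2


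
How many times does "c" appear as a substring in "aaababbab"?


Searching for "c" in "aaababbab"
Scanning each position:
  Position 0: "a" => no
  Position 1: "a" => no
  Position 2: "a" => no
  Position 3: "b" => no
  Position 4: "a" => no
  Position 5: "b" => no
  Position 6: "b" => no
  Position 7: "a" => no
  Position 8: "b" => no
Total occurrences: 0

0


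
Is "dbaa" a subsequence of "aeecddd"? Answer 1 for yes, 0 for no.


Check if "dbaa" is a subsequence of "aeecddd"
Greedy scan:
  Position 0 ('a'): no match needed
  Position 1 ('e'): no match needed
  Position 2 ('e'): no match needed
  Position 3 ('c'): no match needed
  Position 4 ('d'): matches sub[0] = 'd'
  Position 5 ('d'): no match needed
  Position 6 ('d'): no match needed
Only matched 1/4 characters => not a subsequence

0


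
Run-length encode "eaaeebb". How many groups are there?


Input: eaaeebb
Scanning for consecutive runs:
  Group 1: 'e' x 1 (positions 0-0)
  Group 2: 'a' x 2 (positions 1-2)
  Group 3: 'e' x 2 (positions 3-4)
  Group 4: 'b' x 2 (positions 5-6)
Total groups: 4

4


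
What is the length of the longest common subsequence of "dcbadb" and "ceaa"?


LCS of "dcbadb" and "ceaa"
DP table:
           c    e    a    a
      0    0    0    0    0
  d   0    0    0    0    0
  c   0    1    1    1    1
  b   0    1    1    1    1
  a   0    1    1    2    2
  d   0    1    1    2    2
  b   0    1    1    2    2
LCS length = dp[6][4] = 2

2


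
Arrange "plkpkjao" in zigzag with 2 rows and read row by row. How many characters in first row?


Zigzag "plkpkjao" into 2 rows:
Placing characters:
  'p' => row 0
  'l' => row 1
  'k' => row 0
  'p' => row 1
  'k' => row 0
  'j' => row 1
  'a' => row 0
  'o' => row 1
Rows:
  Row 0: "pkka"
  Row 1: "lpjo"
First row length: 4

4


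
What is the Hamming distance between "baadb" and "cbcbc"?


Comparing "baadb" and "cbcbc" position by position:
  Position 0: 'b' vs 'c' => differ
  Position 1: 'a' vs 'b' => differ
  Position 2: 'a' vs 'c' => differ
  Position 3: 'd' vs 'b' => differ
  Position 4: 'b' vs 'c' => differ
Total differences (Hamming distance): 5

5


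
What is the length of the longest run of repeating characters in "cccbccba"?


Input: "cccbccba"
Scanning for longest run:
  Position 1 ('c'): continues run of 'c', length=2
  Position 2 ('c'): continues run of 'c', length=3
  Position 3 ('b'): new char, reset run to 1
  Position 4 ('c'): new char, reset run to 1
  Position 5 ('c'): continues run of 'c', length=2
  Position 6 ('b'): new char, reset run to 1
  Position 7 ('a'): new char, reset run to 1
Longest run: 'c' with length 3

3


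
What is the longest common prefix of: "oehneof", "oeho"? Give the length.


Words: oehneof, oeho
  Position 0: all 'o' => match
  Position 1: all 'e' => match
  Position 2: all 'h' => match
  Position 3: ('n', 'o') => mismatch, stop
LCP = "oeh" (length 3)

3


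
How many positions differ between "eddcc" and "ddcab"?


Comparing "eddcc" and "ddcab" position by position:
  Position 0: 'e' vs 'd' => DIFFER
  Position 1: 'd' vs 'd' => same
  Position 2: 'd' vs 'c' => DIFFER
  Position 3: 'c' vs 'a' => DIFFER
  Position 4: 'c' vs 'b' => DIFFER
Positions that differ: 4

4


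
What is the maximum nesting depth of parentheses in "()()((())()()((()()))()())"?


Input: "()()((())()()((()()))()())"
Tracking depth:
  Position 0 '(': depth becomes 1
  Position 1 ')': depth becomes 0
  Position 2 '(': depth becomes 1
  Position 3 ')': depth becomes 0
  Position 4 '(': depth becomes 1
  Position 5 '(': depth becomes 2
  Position 6 '(': depth becomes 3
  Position 7 ')': depth becomes 2
  Position 8 ')': depth becomes 1
  Position 9 '(': depth becomes 2
  Position 10 ')': depth becomes 1
  Position 11 '(': depth becomes 2
  Position 12 ')': depth becomes 1
  Position 13 '(': depth becomes 2
  Position 14 '(': depth becomes 3
  Position 15 '(': depth becomes 4
  Position 16 ')': depth becomes 3
  Position 17 '(': depth becomes 4
  Position 18 ')': depth becomes 3
  Position 19 ')': depth becomes 2
  Position 20 ')': depth becomes 1
  Position 21 '(': depth becomes 2
  Position 22 ')': depth becomes 1
  Position 23 '(': depth becomes 2
  Position 24 ')': depth becomes 1
  Position 25 ')': depth becomes 0
Maximum depth reached: 4

4


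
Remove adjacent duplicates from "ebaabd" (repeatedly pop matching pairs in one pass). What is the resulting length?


Input: ebaabd
Stack-based adjacent duplicate removal:
  Read 'e': push. Stack: e
  Read 'b': push. Stack: eb
  Read 'a': push. Stack: eba
  Read 'a': matches stack top 'a' => pop. Stack: eb
  Read 'b': matches stack top 'b' => pop. Stack: e
  Read 'd': push. Stack: ed
Final stack: "ed" (length 2)

2


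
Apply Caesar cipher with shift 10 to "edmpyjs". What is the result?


Caesar cipher: shift "edmpyjs" by 10
  'e' (pos 4) + 10 = pos 14 = 'o'
  'd' (pos 3) + 10 = pos 13 = 'n'
  'm' (pos 12) + 10 = pos 22 = 'w'
  'p' (pos 15) + 10 = pos 25 = 'z'
  'y' (pos 24) + 10 = pos 8 = 'i'
  'j' (pos 9) + 10 = pos 19 = 't'
  's' (pos 18) + 10 = pos 2 = 'c'
Result: onwzitc

onwzitc


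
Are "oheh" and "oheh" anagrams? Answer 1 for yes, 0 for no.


Strings: "oheh", "oheh"
Sorted first:  ehho
Sorted second: ehho
Sorted forms match => anagrams

1


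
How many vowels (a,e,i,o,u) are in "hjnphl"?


Input: hjnphl
Checking each character:
  'h' at position 0: consonant
  'j' at position 1: consonant
  'n' at position 2: consonant
  'p' at position 3: consonant
  'h' at position 4: consonant
  'l' at position 5: consonant
Total vowels: 0

0


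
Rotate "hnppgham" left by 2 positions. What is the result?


Input: "hnppgham", rotate left by 2
First 2 characters: "hn"
Remaining characters: "ppgham"
Concatenate remaining + first: "ppgham" + "hn" = "ppghamhn"

ppghamhn


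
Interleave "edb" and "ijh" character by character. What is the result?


Interleaving "edb" and "ijh":
  Position 0: 'e' from first, 'i' from second => "ei"
  Position 1: 'd' from first, 'j' from second => "dj"
  Position 2: 'b' from first, 'h' from second => "bh"
Result: eidjbh

eidjbh


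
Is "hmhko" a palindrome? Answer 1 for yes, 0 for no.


Input: hmhko
Reversed: okhmh
  Compare pos 0 ('h') with pos 4 ('o'): MISMATCH
  Compare pos 1 ('m') with pos 3 ('k'): MISMATCH
Result: not a palindrome

0


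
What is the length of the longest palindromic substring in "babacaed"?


Input: "babacaed"
Checking substrings for palindromes:
  [0:3] "bab" (len 3) => palindrome
  [1:4] "aba" (len 3) => palindrome
  [3:6] "aca" (len 3) => palindrome
Longest palindromic substring: "bab" with length 3

3


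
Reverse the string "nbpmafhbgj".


Input: nbpmafhbgj
Reading characters right to left:
  Position 9: 'j'
  Position 8: 'g'
  Position 7: 'b'
  Position 6: 'h'
  Position 5: 'f'
  Position 4: 'a'
  Position 3: 'm'
  Position 2: 'p'
  Position 1: 'b'
  Position 0: 'n'
Reversed: jgbhfampbn

jgbhfampbn


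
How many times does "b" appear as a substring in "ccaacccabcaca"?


Searching for "b" in "ccaacccabcaca"
Scanning each position:
  Position 0: "c" => no
  Position 1: "c" => no
  Position 2: "a" => no
  Position 3: "a" => no
  Position 4: "c" => no
  Position 5: "c" => no
  Position 6: "c" => no
  Position 7: "a" => no
  Position 8: "b" => MATCH
  Position 9: "c" => no
  Position 10: "a" => no
  Position 11: "c" => no
  Position 12: "a" => no
Total occurrences: 1

1


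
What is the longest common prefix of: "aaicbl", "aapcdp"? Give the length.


Words: aaicbl, aapcdp
  Position 0: all 'a' => match
  Position 1: all 'a' => match
  Position 2: ('i', 'p') => mismatch, stop
LCP = "aa" (length 2)

2


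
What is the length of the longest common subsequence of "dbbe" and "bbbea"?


LCS of "dbbe" and "bbbea"
DP table:
           b    b    b    e    a
      0    0    0    0    0    0
  d   0    0    0    0    0    0
  b   0    1    1    1    1    1
  b   0    1    2    2    2    2
  e   0    1    2    2    3    3
LCS length = dp[4][5] = 3

3


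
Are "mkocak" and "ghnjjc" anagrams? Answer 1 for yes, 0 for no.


Strings: "mkocak", "ghnjjc"
Sorted first:  ackkmo
Sorted second: cghjjn
Differ at position 0: 'a' vs 'c' => not anagrams

0


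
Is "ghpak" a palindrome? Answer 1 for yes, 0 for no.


Input: ghpak
Reversed: kaphg
  Compare pos 0 ('g') with pos 4 ('k'): MISMATCH
  Compare pos 1 ('h') with pos 3 ('a'): MISMATCH
Result: not a palindrome

0


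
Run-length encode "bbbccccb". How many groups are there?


Input: bbbccccb
Scanning for consecutive runs:
  Group 1: 'b' x 3 (positions 0-2)
  Group 2: 'c' x 4 (positions 3-6)
  Group 3: 'b' x 1 (positions 7-7)
Total groups: 3

3


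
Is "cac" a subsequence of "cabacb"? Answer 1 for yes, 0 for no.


Check if "cac" is a subsequence of "cabacb"
Greedy scan:
  Position 0 ('c'): matches sub[0] = 'c'
  Position 1 ('a'): matches sub[1] = 'a'
  Position 2 ('b'): no match needed
  Position 3 ('a'): no match needed
  Position 4 ('c'): matches sub[2] = 'c'
  Position 5 ('b'): no match needed
All 3 characters matched => is a subsequence

1


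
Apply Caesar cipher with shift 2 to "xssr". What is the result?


Caesar cipher: shift "xssr" by 2
  'x' (pos 23) + 2 = pos 25 = 'z'
  's' (pos 18) + 2 = pos 20 = 'u'
  's' (pos 18) + 2 = pos 20 = 'u'
  'r' (pos 17) + 2 = pos 19 = 't'
Result: zuut

zuut


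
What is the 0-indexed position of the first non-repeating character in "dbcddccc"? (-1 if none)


Input: dbcddccc
Character frequencies:
  'b': 1
  'c': 4
  'd': 3
Scanning left to right for freq == 1:
  Position 0 ('d'): freq=3, skip
  Position 1 ('b'): unique! => answer = 1

1


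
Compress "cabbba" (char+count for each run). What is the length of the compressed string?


Input: cabbba
Runs:
  'c' x 1 => "c1"
  'a' x 1 => "a1"
  'b' x 3 => "b3"
  'a' x 1 => "a1"
Compressed: "c1a1b3a1"
Compressed length: 8

8


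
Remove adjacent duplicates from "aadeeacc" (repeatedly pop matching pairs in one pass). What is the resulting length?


Input: aadeeacc
Stack-based adjacent duplicate removal:
  Read 'a': push. Stack: a
  Read 'a': matches stack top 'a' => pop. Stack: (empty)
  Read 'd': push. Stack: d
  Read 'e': push. Stack: de
  Read 'e': matches stack top 'e' => pop. Stack: d
  Read 'a': push. Stack: da
  Read 'c': push. Stack: dac
  Read 'c': matches stack top 'c' => pop. Stack: da
Final stack: "da" (length 2)

2


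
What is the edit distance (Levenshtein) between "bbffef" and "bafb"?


Computing edit distance: "bbffef" -> "bafb"
DP table:
           b    a    f    b
      0    1    2    3    4
  b   1    0    1    2    3
  b   2    1    1    2    2
  f   3    2    2    1    2
  f   4    3    3    2    2
  e   5    4    4    3    3
  f   6    5    5    4    4
Edit distance = dp[6][4] = 4

4


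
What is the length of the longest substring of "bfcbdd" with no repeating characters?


Input: "bfcbdd"
Sliding window (track last position of each char):
  Position 0 ('b'): window [0,0] length 1 -- new best
  Position 1 ('f'): window [0,1] length 2 -- new best
  Position 2 ('c'): window [0,2] length 3 -- new best
  Position 3 ('b'): repeat (last at 0), move window start to 1
  Position 3 ('b'): window [1,3] length 3
  Position 4 ('d'): window [1,4] length 4 -- new best
  Position 5 ('d'): repeat (last at 4), move window start to 5
  Position 5 ('d'): window [5,5] length 1
Longest substring with no repeats: "fcbd" with length 4

4
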